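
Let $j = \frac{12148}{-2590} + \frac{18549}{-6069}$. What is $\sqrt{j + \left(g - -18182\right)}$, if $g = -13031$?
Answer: $\frac{2 \sqrt{623182575470}}{22015} \approx 71.716$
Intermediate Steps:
$j = - \frac{2899241}{374255}$ ($j = 12148 \left(- \frac{1}{2590}\right) + 18549 \left(- \frac{1}{6069}\right) = - \frac{6074}{1295} - \frac{6183}{2023} = - \frac{2899241}{374255} \approx -7.7467$)
$\sqrt{j + \left(g - -18182\right)} = \sqrt{- \frac{2899241}{374255} - -5151} = \sqrt{- \frac{2899241}{374255} + \left(-13031 + 18182\right)} = \sqrt{- \frac{2899241}{374255} + 5151} = \sqrt{\frac{1924888264}{374255}} = \frac{2 \sqrt{623182575470}}{22015}$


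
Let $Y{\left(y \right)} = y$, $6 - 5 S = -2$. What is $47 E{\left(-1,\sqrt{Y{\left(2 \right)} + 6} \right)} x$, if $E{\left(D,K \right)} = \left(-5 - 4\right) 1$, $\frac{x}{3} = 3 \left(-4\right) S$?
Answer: $\frac{121824}{5} \approx 24365.0$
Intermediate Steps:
$S = \frac{8}{5}$ ($S = \frac{6}{5} - - \frac{2}{5} = \frac{6}{5} + \frac{2}{5} = \frac{8}{5} \approx 1.6$)
$x = - \frac{288}{5}$ ($x = 3 \cdot 3 \left(-4\right) \frac{8}{5} = 3 \left(\left(-12\right) \frac{8}{5}\right) = 3 \left(- \frac{96}{5}\right) = - \frac{288}{5} \approx -57.6$)
$E{\left(D,K \right)} = -9$ ($E{\left(D,K \right)} = \left(-9\right) 1 = -9$)
$47 E{\left(-1,\sqrt{Y{\left(2 \right)} + 6} \right)} x = 47 \left(-9\right) \left(- \frac{288}{5}\right) = \left(-423\right) \left(- \frac{288}{5}\right) = \frac{121824}{5}$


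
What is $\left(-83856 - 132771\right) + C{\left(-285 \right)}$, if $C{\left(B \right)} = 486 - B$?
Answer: $-215856$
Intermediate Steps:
$\left(-83856 - 132771\right) + C{\left(-285 \right)} = \left(-83856 - 132771\right) + \left(486 - -285\right) = -216627 + \left(486 + 285\right) = -216627 + 771 = -215856$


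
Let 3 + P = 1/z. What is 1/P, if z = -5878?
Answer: -5878/17635 ≈ -0.33331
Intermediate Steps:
P = -17635/5878 (P = -3 + 1/(-5878) = -3 - 1/5878 = -17635/5878 ≈ -3.0002)
1/P = 1/(-17635/5878) = -5878/17635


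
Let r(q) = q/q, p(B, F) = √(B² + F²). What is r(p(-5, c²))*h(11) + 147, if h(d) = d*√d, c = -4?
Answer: 147 + 11*√11 ≈ 183.48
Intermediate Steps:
r(q) = 1
h(d) = d^(3/2)
r(p(-5, c²))*h(11) + 147 = 1*11^(3/2) + 147 = 1*(11*√11) + 147 = 11*√11 + 147 = 147 + 11*√11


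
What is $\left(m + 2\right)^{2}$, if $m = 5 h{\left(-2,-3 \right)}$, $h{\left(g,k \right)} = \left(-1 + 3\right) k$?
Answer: $784$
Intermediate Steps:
$h{\left(g,k \right)} = 2 k$
$m = -30$ ($m = 5 \cdot 2 \left(-3\right) = 5 \left(-6\right) = -30$)
$\left(m + 2\right)^{2} = \left(-30 + 2\right)^{2} = \left(-28\right)^{2} = 784$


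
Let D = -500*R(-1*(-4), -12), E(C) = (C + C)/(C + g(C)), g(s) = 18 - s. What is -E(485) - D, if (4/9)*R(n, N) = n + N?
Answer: -81485/9 ≈ -9053.9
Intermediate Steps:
R(n, N) = 9*N/4 + 9*n/4 (R(n, N) = 9*(n + N)/4 = 9*(N + n)/4 = 9*N/4 + 9*n/4)
E(C) = C/9 (E(C) = (C + C)/(C + (18 - C)) = (2*C)/18 = (2*C)*(1/18) = C/9)
D = 9000 (D = -500*((9/4)*(-12) + 9*(-1*(-4))/4) = -500*(-27 + (9/4)*4) = -500*(-27 + 9) = -500*(-18) = 9000)
-E(485) - D = -485/9 - 1*9000 = -1*485/9 - 9000 = -485/9 - 9000 = -81485/9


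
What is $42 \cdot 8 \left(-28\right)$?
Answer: $-9408$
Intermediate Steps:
$42 \cdot 8 \left(-28\right) = 336 \left(-28\right) = -9408$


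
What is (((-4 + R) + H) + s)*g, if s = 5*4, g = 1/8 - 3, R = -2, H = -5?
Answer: -207/8 ≈ -25.875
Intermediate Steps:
g = -23/8 (g = 1*(⅛) - 3 = ⅛ - 3 = -23/8 ≈ -2.8750)
s = 20
(((-4 + R) + H) + s)*g = (((-4 - 2) - 5) + 20)*(-23/8) = ((-6 - 5) + 20)*(-23/8) = (-11 + 20)*(-23/8) = 9*(-23/8) = -207/8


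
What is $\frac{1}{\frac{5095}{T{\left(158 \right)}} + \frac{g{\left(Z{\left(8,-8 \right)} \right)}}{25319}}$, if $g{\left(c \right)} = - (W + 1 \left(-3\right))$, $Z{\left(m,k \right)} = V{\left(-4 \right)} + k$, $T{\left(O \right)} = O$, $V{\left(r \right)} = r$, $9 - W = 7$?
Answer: $\frac{4000402}{129000463} \approx 0.031011$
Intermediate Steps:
$W = 2$ ($W = 9 - 7 = 2$)
$Z{\left(m,k \right)} = -4 + k$
$g{\left(c \right)} = 1$ ($g{\left(c \right)} = - (2 + 1 \left(-3\right)) = - (2 - 3) = \left(-1\right) \left(-1\right) = 1$)
$\frac{1}{\frac{5095}{T{\left(158 \right)}} + \frac{g{\left(Z{\left(8,-8 \right)} \right)}}{25319}} = \frac{1}{\frac{5095}{158} + 1 \cdot \frac{1}{25319}} = \frac{1}{5095 \cdot \frac{1}{158} + 1 \cdot \frac{1}{25319}} = \frac{1}{\frac{5095}{158} + \frac{1}{25319}} = \frac{1}{\frac{129000463}{4000402}} = \frac{4000402}{129000463}$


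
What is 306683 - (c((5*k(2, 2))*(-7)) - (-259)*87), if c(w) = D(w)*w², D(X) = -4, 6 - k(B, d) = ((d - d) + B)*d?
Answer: 303750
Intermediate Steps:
k(B, d) = 6 - B*d (k(B, d) = 6 - ((d - d) + B)*d = 6 - (0 + B)*d = 6 - B*d)
c(w) = -4*w²
306683 - (c((5*k(2, 2))*(-7)) - (-259)*87) = 306683 - (-4*1225*(6 - 1*2*2)² - (-259)*87) = 306683 - (-4*1225*(6 - 4)² - 1*(-22533)) = 306683 - (-4*((5*2)*(-7))² + 22533) = 306683 - (-4*(10*(-7))² + 22533) = 306683 - (-4*(-70)² + 22533) = 306683 - (-4*4900 + 22533) = 306683 - (-19600 + 22533) = 306683 - 1*2933 = 306683 - 2933 = 303750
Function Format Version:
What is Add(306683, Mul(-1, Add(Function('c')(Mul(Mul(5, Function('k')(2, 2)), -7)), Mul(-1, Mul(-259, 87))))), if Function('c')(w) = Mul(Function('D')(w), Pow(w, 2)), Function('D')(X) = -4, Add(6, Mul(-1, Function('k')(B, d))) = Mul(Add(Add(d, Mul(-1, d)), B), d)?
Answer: 303750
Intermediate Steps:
Function('k')(B, d) = Add(6, Mul(-1, B, d)) (Function('k')(B, d) = Add(6, Mul(-1, Mul(Add(Add(d, Mul(-1, d)), B), d))) = Add(6, Mul(-1, Mul(Add(0, B), d))) = Add(6, Mul(-1, Mul(B, d))) = Add(6, Mul(-1, B, d)))
Function('c')(w) = Mul(-4, Pow(w, 2))
Add(306683, Mul(-1, Add(Function('c')(Mul(Mul(5, Function('k')(2, 2)), -7)), Mul(-1, Mul(-259, 87))))) = Add(306683, Mul(-1, Add(Mul(-4, Pow(Mul(Mul(5, Add(6, Mul(-1, 2, 2))), -7), 2)), Mul(-1, Mul(-259, 87))))) = Add(306683, Mul(-1, Add(Mul(-4, Pow(Mul(Mul(5, Add(6, -4)), -7), 2)), Mul(-1, -22533)))) = Add(306683, Mul(-1, Add(Mul(-4, Pow(Mul(Mul(5, 2), -7), 2)), 22533))) = Add(306683, Mul(-1, Add(Mul(-4, Pow(Mul(10, -7), 2)), 22533))) = Add(306683, Mul(-1, Add(Mul(-4, Pow(-70, 2)), 22533))) = Add(306683, Mul(-1, Add(Mul(-4, 4900), 22533))) = Add(306683, Mul(-1, Add(-19600, 22533))) = Add(306683, Mul(-1, 2933)) = Add(306683, -2933) = 303750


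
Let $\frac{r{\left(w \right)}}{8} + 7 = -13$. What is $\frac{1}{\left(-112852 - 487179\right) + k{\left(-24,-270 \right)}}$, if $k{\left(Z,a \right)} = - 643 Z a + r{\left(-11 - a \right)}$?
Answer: $- \frac{1}{4766831} \approx -2.0978 \cdot 10^{-7}$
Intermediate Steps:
$r{\left(w \right)} = -160$ ($r{\left(w \right)} = -56 + 8 \left(-13\right) = -56 - 104 = -160$)
$k{\left(Z,a \right)} = -160 - 643 Z a$ ($k{\left(Z,a \right)} = - 643 Z a - 160 = -160 - 643 Z a$)
$\frac{1}{\left(-112852 - 487179\right) + k{\left(-24,-270 \right)}} = \frac{1}{\left(-112852 - 487179\right) - \left(160 - -4166640\right)} = \frac{1}{-600031 - 4166800} = \frac{1}{-4766831} = - \frac{1}{4766831}$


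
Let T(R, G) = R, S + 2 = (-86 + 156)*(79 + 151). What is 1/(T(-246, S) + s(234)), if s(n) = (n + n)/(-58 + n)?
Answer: -44/10707 ≈ -0.0041095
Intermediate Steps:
s(n) = 2*n/(-58 + n) (s(n) = (2*n)/(-58 + n) = 2*n/(-58 + n))
S = 16098 (S = -2 + (-86 + 156)*(79 + 151) = -2 + 70*230 = -2 + 16100 = 16098)
1/(T(-246, S) + s(234)) = 1/(-246 + 2*234/(-58 + 234)) = 1/(-246 + 2*234/176) = 1/(-246 + 2*234*(1/176)) = 1/(-246 + 117/44) = 1/(-10707/44) = -44/10707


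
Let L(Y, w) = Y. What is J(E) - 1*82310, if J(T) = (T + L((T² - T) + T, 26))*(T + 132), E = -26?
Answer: -13410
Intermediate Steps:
J(T) = (132 + T)*(T + T²) (J(T) = (T + ((T² - T) + T))*(T + 132) = (T + T²)*(132 + T) = (132 + T)*(T + T²))
J(E) - 1*82310 = -26*(132 + (-26)² + 133*(-26)) - 1*82310 = -26*(132 + 676 - 3458) - 82310 = -26*(-2650) - 82310 = 68900 - 82310 = -13410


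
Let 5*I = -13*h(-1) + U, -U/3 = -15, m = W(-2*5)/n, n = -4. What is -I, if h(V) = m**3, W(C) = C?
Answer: 253/8 ≈ 31.625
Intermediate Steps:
m = 5/2 (m = -2*5/(-4) = -10*(-1/4) = 5/2 ≈ 2.5000)
U = 45 (U = -3*(-15) = 45)
h(V) = 125/8 (h(V) = (5/2)**3 = 125/8)
I = -253/8 (I = (-13*125/8 + 45)/5 = (-1625/8 + 45)/5 = (1/5)*(-1265/8) = -253/8 ≈ -31.625)
-I = -1*(-253/8) = 253/8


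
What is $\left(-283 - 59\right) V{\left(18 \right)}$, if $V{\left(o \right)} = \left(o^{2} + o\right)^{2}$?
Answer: $-40001688$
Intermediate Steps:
$V{\left(o \right)} = \left(o + o^{2}\right)^{2}$
$\left(-283 - 59\right) V{\left(18 \right)} = \left(-283 - 59\right) 18^{2} \left(1 + 18\right)^{2} = - 342 \cdot 324 \cdot 19^{2} = - 342 \cdot 324 \cdot 361 = \left(-342\right) 116964 = -40001688$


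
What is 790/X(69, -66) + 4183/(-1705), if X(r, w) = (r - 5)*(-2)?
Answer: -941187/109120 ≈ -8.6252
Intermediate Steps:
X(r, w) = 10 - 2*r (X(r, w) = (-5 + r)*(-2) = 10 - 2*r)
790/X(69, -66) + 4183/(-1705) = 790/(10 - 2*69) + 4183/(-1705) = 790/(10 - 138) + 4183*(-1/1705) = 790/(-128) - 4183/1705 = 790*(-1/128) - 4183/1705 = -395/64 - 4183/1705 = -941187/109120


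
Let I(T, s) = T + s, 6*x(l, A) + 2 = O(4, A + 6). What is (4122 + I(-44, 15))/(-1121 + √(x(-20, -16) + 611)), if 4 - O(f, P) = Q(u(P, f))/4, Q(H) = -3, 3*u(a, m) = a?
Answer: -110118072/30144709 - 40930*√3522/30144709 ≈ -3.7336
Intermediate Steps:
u(a, m) = a/3
O(f, P) = 19/4 (O(f, P) = 4 - (-3)/4 = 4 - 1*(-¾) = 4 + ¾ = 19/4)
x(l, A) = 11/24 (x(l, A) = -⅓ + (⅙)*(19/4) = -⅓ + 19/24 = 11/24)
(4122 + I(-44, 15))/(-1121 + √(x(-20, -16) + 611)) = (4122 + (-44 + 15))/(-1121 + √(11/24 + 611)) = (4122 - 29)/(-1121 + √(14675/24)) = 4093/(-1121 + 5*√3522/12)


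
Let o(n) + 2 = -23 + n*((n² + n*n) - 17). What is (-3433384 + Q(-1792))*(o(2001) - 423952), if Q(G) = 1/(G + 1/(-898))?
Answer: -88531095724729956413808/1609217 ≈ -5.5015e+16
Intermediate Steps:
Q(G) = 1/(-1/898 + G) (Q(G) = 1/(G - 1/898) = 1/(-1/898 + G))
o(n) = -25 + n*(-17 + 2*n²) (o(n) = -2 + (-23 + n*((n² + n*n) - 17)) = -2 + (-23 + n*((n² + n²) - 17)) = -2 + (-23 + n*(2*n² - 17)) = -2 + (-23 + n*(-17 + 2*n²)) = -25 + n*(-17 + 2*n²))
(-3433384 + Q(-1792))*(o(2001) - 423952) = (-3433384 + 898/(-1 + 898*(-1792)))*((-25 - 17*2001 + 2*2001³) - 423952) = (-3433384 + 898/(-1 - 1609216))*((-25 - 34017 + 2*8012006001) - 423952) = (-3433384 + 898/(-1609217))*((-25 - 34017 + 16024012002) - 423952) = (-3433384 + 898*(-1/1609217))*(16023977960 - 423952) = (-3433384 - 898/1609217)*16023554008 = -5525059901226/1609217*16023554008 = -88531095724729956413808/1609217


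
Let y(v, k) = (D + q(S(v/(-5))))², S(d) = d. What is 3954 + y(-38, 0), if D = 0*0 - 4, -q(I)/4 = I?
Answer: 128434/25 ≈ 5137.4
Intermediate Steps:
q(I) = -4*I
D = -4 (D = 0 - 4 = -4)
y(v, k) = (-4 + 4*v/5)² (y(v, k) = (-4 - 4*v/(-5))² = (-4 - 4*v*(-1)/5)² = (-4 - (-4)*v/5)² = (-4 + 4*v/5)²)
3954 + y(-38, 0) = 3954 + 16*(5 - 1*(-38))²/25 = 3954 + 16*(5 + 38)²/25 = 3954 + (16/25)*43² = 3954 + (16/25)*1849 = 3954 + 29584/25 = 128434/25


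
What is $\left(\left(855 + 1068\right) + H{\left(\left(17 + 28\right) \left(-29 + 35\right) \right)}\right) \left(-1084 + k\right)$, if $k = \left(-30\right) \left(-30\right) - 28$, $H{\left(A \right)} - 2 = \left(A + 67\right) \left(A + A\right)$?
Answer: $-38987860$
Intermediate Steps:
$H{\left(A \right)} = 2 + 2 A \left(67 + A\right)$ ($H{\left(A \right)} = 2 + \left(A + 67\right) \left(A + A\right) = 2 + \left(67 + A\right) 2 A = 2 + 2 A \left(67 + A\right)$)
$k = 872$ ($k = 900 - 28 = 872$)
$\left(\left(855 + 1068\right) + H{\left(\left(17 + 28\right) \left(-29 + 35\right) \right)}\right) \left(-1084 + k\right) = \left(\left(855 + 1068\right) + \left(2 + 2 \left(\left(17 + 28\right) \left(-29 + 35\right)\right)^{2} + 134 \left(17 + 28\right) \left(-29 + 35\right)\right)\right) \left(-1084 + 872\right) = \left(1923 + \left(2 + 2 \left(45 \cdot 6\right)^{2} + 134 \cdot 45 \cdot 6\right)\right) \left(-212\right) = \left(1923 + \left(2 + 2 \cdot 270^{2} + 134 \cdot 270\right)\right) \left(-212\right) = \left(1923 + \left(2 + 2 \cdot 72900 + 36180\right)\right) \left(-212\right) = \left(1923 + \left(2 + 145800 + 36180\right)\right) \left(-212\right) = \left(1923 + 181982\right) \left(-212\right) = 183905 \left(-212\right) = -38987860$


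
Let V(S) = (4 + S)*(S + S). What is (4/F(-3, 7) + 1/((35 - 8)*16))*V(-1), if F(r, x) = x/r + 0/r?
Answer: 5177/504 ≈ 10.272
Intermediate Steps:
F(r, x) = x/r (F(r, x) = x/r + 0 = x/r)
V(S) = 2*S*(4 + S) (V(S) = (4 + S)*(2*S) = 2*S*(4 + S))
(4/F(-3, 7) + 1/((35 - 8)*16))*V(-1) = (4/((7/(-3))) + 1/((35 - 8)*16))*(2*(-1)*(4 - 1)) = (4/((7*(-1/3))) + (1/16)/27)*(2*(-1)*3) = (4/(-7/3) + (1/27)*(1/16))*(-6) = (4*(-3/7) + 1/432)*(-6) = (-12/7 + 1/432)*(-6) = -5177/3024*(-6) = 5177/504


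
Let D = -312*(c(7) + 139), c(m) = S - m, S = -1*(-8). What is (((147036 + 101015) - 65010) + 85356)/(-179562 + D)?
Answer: -268397/223242 ≈ -1.2023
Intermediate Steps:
S = 8
c(m) = 8 - m
D = -43680 (D = -312*((8 - 1*7) + 139) = -312*((8 - 7) + 139) = -312*(1 + 139) = -312*140 = -43680)
(((147036 + 101015) - 65010) + 85356)/(-179562 + D) = (((147036 + 101015) - 65010) + 85356)/(-179562 - 43680) = ((248051 - 65010) + 85356)/(-223242) = (183041 + 85356)*(-1/223242) = 268397*(-1/223242) = -268397/223242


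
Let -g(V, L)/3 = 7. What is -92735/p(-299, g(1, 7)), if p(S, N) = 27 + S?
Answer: 5455/16 ≈ 340.94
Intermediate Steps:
g(V, L) = -21 (g(V, L) = -3*7 = -21)
-92735/p(-299, g(1, 7)) = -92735/(27 - 299) = -92735/(-272) = -92735*(-1/272) = 5455/16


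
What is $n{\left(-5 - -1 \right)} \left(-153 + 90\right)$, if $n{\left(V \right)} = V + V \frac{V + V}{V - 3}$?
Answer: $540$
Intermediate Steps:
$n{\left(V \right)} = V + \frac{2 V^{2}}{-3 + V}$ ($n{\left(V \right)} = V + V \frac{2 V}{-3 + V} = V + \frac{2 V^{2}}{-3 + V}$)
$n{\left(-5 - -1 \right)} \left(-153 + 90\right) = \frac{3 \left(-5 - -1\right) \left(-1 - 4\right)}{-3 - 4} \left(-153 + 90\right) = \frac{3 \left(-5 + 1\right) \left(-1 + \left(-5 + 1\right)\right)}{-3 + \left(-5 + 1\right)} \left(-63\right) = 3 \left(-4\right) \frac{1}{-3 - 4} \left(-1 - 4\right) \left(-63\right) = 3 \left(-4\right) \frac{1}{-7} \left(-5\right) \left(-63\right) = 3 \left(-4\right) \left(- \frac{1}{7}\right) \left(-5\right) \left(-63\right) = \left(- \frac{60}{7}\right) \left(-63\right) = 540$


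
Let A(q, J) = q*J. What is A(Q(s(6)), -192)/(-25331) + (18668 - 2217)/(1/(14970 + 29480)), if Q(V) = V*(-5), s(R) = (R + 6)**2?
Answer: 18523216352210/25331 ≈ 7.3125e+8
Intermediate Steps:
s(R) = (6 + R)**2
Q(V) = -5*V
A(q, J) = J*q
A(Q(s(6)), -192)/(-25331) + (18668 - 2217)/(1/(14970 + 29480)) = -(-960)*(6 + 6)**2/(-25331) + (18668 - 2217)/(1/(14970 + 29480)) = -(-960)*12**2*(-1/25331) + 16451/(1/44450) = -(-960)*144*(-1/25331) + 16451/(1/44450) = -192*(-720)*(-1/25331) + 16451*44450 = 138240*(-1/25331) + 731246950 = -138240/25331 + 731246950 = 18523216352210/25331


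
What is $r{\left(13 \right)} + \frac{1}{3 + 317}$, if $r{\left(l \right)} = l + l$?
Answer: $\frac{8321}{320} \approx 26.003$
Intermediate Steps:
$r{\left(l \right)} = 2 l$
$r{\left(13 \right)} + \frac{1}{3 + 317} = 2 \cdot 13 + \frac{1}{3 + 317} = 26 + \frac{1}{320} = \frac{8321}{320}$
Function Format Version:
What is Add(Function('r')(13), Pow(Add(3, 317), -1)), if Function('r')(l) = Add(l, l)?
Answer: Rational(8321, 320) ≈ 26.003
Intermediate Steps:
Function('r')(l) = Mul(2, l)
Add(Function('r')(13), Pow(Add(3, 317), -1)) = Add(Mul(2, 13), Pow(Add(3, 317), -1)) = Add(26, Pow(320, -1)) = Add(26, Rational(1, 320)) = Rational(8321, 320)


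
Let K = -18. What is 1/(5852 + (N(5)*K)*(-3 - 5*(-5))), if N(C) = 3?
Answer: 1/4664 ≈ 0.00021441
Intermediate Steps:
1/(5852 + (N(5)*K)*(-3 - 5*(-5))) = 1/(5852 + (3*(-18))*(-3 - 5*(-5))) = 1/(5852 - 54*(-3 + 25)) = 1/(5852 - 54*22) = 1/(5852 - 1188) = 1/4664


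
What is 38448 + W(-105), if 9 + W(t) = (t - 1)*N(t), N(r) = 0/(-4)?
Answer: 38439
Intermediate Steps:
N(r) = 0 (N(r) = 0*(-¼) = 0)
W(t) = -9 (W(t) = -9 + (t - 1)*0 = -9 + (-1 + t)*0 = -9 + 0 = -9)
38448 + W(-105) = 38448 - 9 = 38439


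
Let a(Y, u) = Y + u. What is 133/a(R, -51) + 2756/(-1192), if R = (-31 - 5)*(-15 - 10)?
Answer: -545327/253002 ≈ -2.1554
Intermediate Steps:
R = 900 (R = -36*(-25) = 900)
133/a(R, -51) + 2756/(-1192) = 133/(900 - 51) + 2756/(-1192) = 133/849 + 2756*(-1/1192) = 133*(1/849) - 689/298 = 133/849 - 689/298 = -545327/253002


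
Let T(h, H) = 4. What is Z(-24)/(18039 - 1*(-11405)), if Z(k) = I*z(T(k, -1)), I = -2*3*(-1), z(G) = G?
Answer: 6/7361 ≈ 0.00081511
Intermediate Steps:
I = 6 (I = -6*(-1) = 6)
Z(k) = 24 (Z(k) = 6*4 = 24)
Z(-24)/(18039 - 1*(-11405)) = 24/(18039 - 1*(-11405)) = 24/(18039 + 11405) = 24/29444 = 24*(1/29444) = 6/7361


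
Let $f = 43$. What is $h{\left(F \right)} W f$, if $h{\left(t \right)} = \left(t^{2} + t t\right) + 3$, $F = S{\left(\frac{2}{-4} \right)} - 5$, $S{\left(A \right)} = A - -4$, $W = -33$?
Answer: $- \frac{21285}{2} \approx -10643.0$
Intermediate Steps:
$S{\left(A \right)} = 4 + A$ ($S{\left(A \right)} = A + 4 = 4 + A$)
$F = - \frac{3}{2}$ ($F = \left(4 + \frac{2}{-4}\right) - 5 = \left(4 + 2 \left(- \frac{1}{4}\right)\right) - 5 = \left(4 - \frac{1}{2}\right) - 5 = \frac{7}{2} - 5 = - \frac{3}{2} \approx -1.5$)
$h{\left(t \right)} = 3 + 2 t^{2}$ ($h{\left(t \right)} = \left(t^{2} + t^{2}\right) + 3 = 2 t^{2} + 3 = 3 + 2 t^{2}$)
$h{\left(F \right)} W f = \left(3 + 2 \left(- \frac{3}{2}\right)^{2}\right) \left(-33\right) 43 = \left(3 + 2 \cdot \frac{9}{4}\right) \left(-33\right) 43 = \left(3 + \frac{9}{2}\right) \left(-33\right) 43 = \frac{15}{2} \left(-33\right) 43 = \left(- \frac{495}{2}\right) 43 = - \frac{21285}{2}$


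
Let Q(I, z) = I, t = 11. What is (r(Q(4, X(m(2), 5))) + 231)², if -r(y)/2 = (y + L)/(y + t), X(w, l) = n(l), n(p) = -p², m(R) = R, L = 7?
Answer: 11854249/225 ≈ 52686.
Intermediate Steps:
X(w, l) = -l²
r(y) = -2*(7 + y)/(11 + y) (r(y) = -2*(y + 7)/(y + 11) = -2*(7 + y)/(11 + y))
(r(Q(4, X(m(2), 5))) + 231)² = (2*(-7 - 1*4)/(11 + 4) + 231)² = (2*(-7 - 4)/15 + 231)² = (2*(1/15)*(-11) + 231)² = (-22/15 + 231)² = (3443/15)² = 11854249/225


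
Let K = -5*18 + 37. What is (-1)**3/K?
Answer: 1/53 ≈ 0.018868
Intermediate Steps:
K = -53 (K = -90 + 37 = -53)
(-1)**3/K = (-1)**3/(-53) = -1*(-1/53) = 1/53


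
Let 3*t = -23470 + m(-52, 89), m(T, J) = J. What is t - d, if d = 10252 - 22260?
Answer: 12643/3 ≈ 4214.3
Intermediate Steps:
t = -23381/3 (t = (-23470 + 89)/3 = (1/3)*(-23381) = -23381/3 ≈ -7793.7)
d = -12008
t - d = -23381/3 - 1*(-12008) = -23381/3 + 12008 = 12643/3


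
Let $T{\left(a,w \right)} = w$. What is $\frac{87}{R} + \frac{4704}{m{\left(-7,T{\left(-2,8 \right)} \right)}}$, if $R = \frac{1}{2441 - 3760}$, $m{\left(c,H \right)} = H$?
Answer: $-114165$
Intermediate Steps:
$R = - \frac{1}{1319}$ ($R = \frac{1}{-1319} = - \frac{1}{1319} \approx -0.00075815$)
$\frac{87}{R} + \frac{4704}{m{\left(-7,T{\left(-2,8 \right)} \right)}} = \frac{87}{- \frac{1}{1319}} + \frac{4704}{8} = 87 \left(-1319\right) + 4704 \cdot \frac{1}{8} = -114753 + 588 = -114165$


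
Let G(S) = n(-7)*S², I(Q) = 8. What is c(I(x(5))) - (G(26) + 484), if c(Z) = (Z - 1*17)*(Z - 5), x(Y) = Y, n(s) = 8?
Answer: -5919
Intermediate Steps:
G(S) = 8*S²
c(Z) = (-17 + Z)*(-5 + Z) (c(Z) = (Z - 17)*(-5 + Z) = (-17 + Z)*(-5 + Z))
c(I(x(5))) - (G(26) + 484) = (85 + 8² - 22*8) - (8*26² + 484) = (85 + 64 - 176) - (8*676 + 484) = -27 - (5408 + 484) = -27 - 1*5892 = -27 - 5892 = -5919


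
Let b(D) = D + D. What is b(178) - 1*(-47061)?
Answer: 47417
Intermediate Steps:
b(D) = 2*D
b(178) - 1*(-47061) = 2*178 - 1*(-47061) = 356 + 47061 = 47417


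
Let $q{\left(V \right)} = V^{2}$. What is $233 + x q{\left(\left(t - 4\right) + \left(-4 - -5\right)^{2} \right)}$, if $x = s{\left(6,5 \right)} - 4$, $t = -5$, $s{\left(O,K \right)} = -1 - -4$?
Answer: $169$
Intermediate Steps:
$s{\left(O,K \right)} = 3$ ($s{\left(O,K \right)} = -1 + 4 = 3$)
$x = -1$ ($x = 3 - 4 = -1$)
$233 + x q{\left(\left(t - 4\right) + \left(-4 - -5\right)^{2} \right)} = 233 - \left(\left(-5 - 4\right) + \left(-4 - -5\right)^{2}\right)^{2} = 233 - \left(-9 + \left(-4 + 5\right)^{2}\right)^{2} = 233 - \left(-9 + 1^{2}\right)^{2} = 233 - \left(-9 + 1\right)^{2} = 233 - \left(-8\right)^{2} = 233 - 64 = 169$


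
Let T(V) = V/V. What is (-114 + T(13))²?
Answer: 12769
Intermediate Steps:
T(V) = 1
(-114 + T(13))² = (-114 + 1)² = (-113)² = 12769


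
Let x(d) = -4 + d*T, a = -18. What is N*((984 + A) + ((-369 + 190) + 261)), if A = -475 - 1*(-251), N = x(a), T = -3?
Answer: 42100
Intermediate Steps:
x(d) = -4 - 3*d (x(d) = -4 + d*(-3) = -4 - 3*d)
N = 50 (N = -4 - 3*(-18) = -4 + 54 = 50)
A = -224 (A = -475 + 251 = -224)
N*((984 + A) + ((-369 + 190) + 261)) = 50*((984 - 224) + ((-369 + 190) + 261)) = 50*(760 + (-179 + 261)) = 50*(760 + 82) = 50*842 = 42100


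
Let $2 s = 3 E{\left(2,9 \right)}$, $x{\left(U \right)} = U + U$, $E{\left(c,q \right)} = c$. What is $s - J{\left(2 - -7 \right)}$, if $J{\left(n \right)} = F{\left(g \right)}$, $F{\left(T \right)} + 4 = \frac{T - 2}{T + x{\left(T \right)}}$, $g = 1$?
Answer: $\frac{22}{3} \approx 7.3333$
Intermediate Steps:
$x{\left(U \right)} = 2 U$
$F{\left(T \right)} = -4 + \frac{-2 + T}{3 T}$ ($F{\left(T \right)} = -4 + \frac{T - 2}{T + 2 T} = -4 + \frac{-2 + T}{3 T}$)
$J{\left(n \right)} = - \frac{13}{3}$ ($J{\left(n \right)} = \frac{-2 - 11}{3 \cdot 1} = \frac{1}{3} \cdot 1 \left(-2 - 11\right) = \frac{1}{3} \cdot 1 \left(-13\right) = - \frac{13}{3}$)
$s = 3$ ($s = \frac{3 \cdot 2}{2} = \frac{1}{2} \cdot 6 = 3$)
$s - J{\left(2 - -7 \right)} = 3 - - \frac{13}{3} = 3 + \frac{13}{3} = \frac{22}{3}$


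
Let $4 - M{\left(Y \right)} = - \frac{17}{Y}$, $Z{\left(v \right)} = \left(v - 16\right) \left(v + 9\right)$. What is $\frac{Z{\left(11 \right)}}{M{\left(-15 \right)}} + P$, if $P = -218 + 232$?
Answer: $- \frac{898}{43} \approx -20.884$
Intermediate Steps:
$P = 14$
$Z{\left(v \right)} = \left(-16 + v\right) \left(9 + v\right)$
$M{\left(Y \right)} = 4 + \frac{17}{Y}$ ($M{\left(Y \right)} = 4 - - \frac{17}{Y} = 4 + \frac{17}{Y}$)
$\frac{Z{\left(11 \right)}}{M{\left(-15 \right)}} + P = \frac{-144 + 11^{2} - 77}{4 + \frac{17}{-15}} + 14 = \frac{-144 + 121 - 77}{4 + 17 \left(- \frac{1}{15}\right)} + 14 = - \frac{100}{4 - \frac{17}{15}} + 14 = - \frac{100}{\frac{43}{15}} + 14 = \left(-100\right) \frac{15}{43} + 14 = - \frac{1500}{43} + 14 = - \frac{898}{43}$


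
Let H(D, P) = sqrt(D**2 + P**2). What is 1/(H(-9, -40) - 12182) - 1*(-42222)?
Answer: 512617301/12141 ≈ 42222.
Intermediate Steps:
1/(H(-9, -40) - 12182) - 1*(-42222) = 1/(sqrt((-9)**2 + (-40)**2) - 12182) - 1*(-42222) = 1/(sqrt(81 + 1600) - 12182) + 42222 = 1/(sqrt(1681) - 12182) + 42222 = 1/(41 - 12182) + 42222 = 1/(-12141) + 42222 = -1/12141 + 42222 = 512617301/12141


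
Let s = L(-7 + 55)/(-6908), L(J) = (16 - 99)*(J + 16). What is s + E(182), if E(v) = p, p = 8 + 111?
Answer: 206841/1727 ≈ 119.77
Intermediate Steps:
p = 119
L(J) = -1328 - 83*J (L(J) = -83*(16 + J) = -1328 - 83*J)
E(v) = 119
s = 1328/1727 (s = (-1328 - 83*(-7 + 55))/(-6908) = (-1328 - 83*48)*(-1/6908) = (-1328 - 3984)*(-1/6908) = -5312*(-1/6908) = 1328/1727 ≈ 0.76896)
s + E(182) = 1328/1727 + 119 = 206841/1727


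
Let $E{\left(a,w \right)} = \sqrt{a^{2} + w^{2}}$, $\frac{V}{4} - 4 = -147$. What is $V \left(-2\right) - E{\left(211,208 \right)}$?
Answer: $1144 - \sqrt{87785} \approx 847.71$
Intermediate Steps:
$V = -572$ ($V = 16 + 4 \left(-147\right) = 16 - 588 = -572$)
$V \left(-2\right) - E{\left(211,208 \right)} = \left(-572\right) \left(-2\right) - \sqrt{211^{2} + 208^{2}} = 1144 - \sqrt{44521 + 43264} = 1144 - \sqrt{87785}$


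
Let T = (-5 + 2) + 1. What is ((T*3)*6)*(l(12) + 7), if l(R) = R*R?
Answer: -5436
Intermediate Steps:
l(R) = R²
T = -2 (T = -3 + 1 = -2)
((T*3)*6)*(l(12) + 7) = (-2*3*6)*(12² + 7) = (-6*6)*(144 + 7) = -36*151 = -5436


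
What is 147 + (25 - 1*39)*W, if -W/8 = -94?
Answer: -10381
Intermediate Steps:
W = 752 (W = -8*(-94) = 752)
147 + (25 - 1*39)*W = 147 + (25 - 1*39)*752 = 147 + (25 - 39)*752 = 147 - 14*752 = 147 - 10528 = -10381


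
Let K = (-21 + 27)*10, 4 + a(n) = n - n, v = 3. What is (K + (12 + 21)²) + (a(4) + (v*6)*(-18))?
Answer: 821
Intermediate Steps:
a(n) = -4 (a(n) = -4 + (n - n) = -4 + 0 = -4)
K = 60 (K = 6*10 = 60)
(K + (12 + 21)²) + (a(4) + (v*6)*(-18)) = (60 + (12 + 21)²) + (-4 + (3*6)*(-18)) = (60 + 33²) + (-4 + 18*(-18)) = (60 + 1089) + (-4 - 324) = 1149 - 328 = 821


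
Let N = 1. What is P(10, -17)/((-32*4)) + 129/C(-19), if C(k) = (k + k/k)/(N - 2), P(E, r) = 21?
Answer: 2689/384 ≈ 7.0026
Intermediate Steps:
C(k) = -1 - k (C(k) = (k + k/k)/(1 - 2) = (k + 1)/(-1) = (1 + k)*(-1) = -1 - k)
P(10, -17)/((-32*4)) + 129/C(-19) = 21/((-32*4)) + 129/(-1 - 1*(-19)) = 21/(-128) + 129/(-1 + 19) = 21*(-1/128) + 129/18 = -21/128 + 129*(1/18) = -21/128 + 43/6 = 2689/384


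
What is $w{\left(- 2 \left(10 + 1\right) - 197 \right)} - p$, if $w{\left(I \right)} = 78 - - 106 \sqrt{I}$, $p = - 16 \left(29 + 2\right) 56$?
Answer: $27854 + 106 i \sqrt{219} \approx 27854.0 + 1568.7 i$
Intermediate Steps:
$p = -27776$ ($p = \left(-16\right) 31 \cdot 56 = \left(-496\right) 56 = -27776$)
$w{\left(I \right)} = 78 + 106 \sqrt{I}$
$w{\left(- 2 \left(10 + 1\right) - 197 \right)} - p = \left(78 + 106 \sqrt{- 2 \left(10 + 1\right) - 197}\right) - -27776 = \left(78 + 106 \sqrt{\left(-2\right) 11 - 197}\right) + 27776 = \left(78 + 106 \sqrt{-22 - 197}\right) + 27776 = \left(78 + 106 \sqrt{-219}\right) + 27776 = \left(78 + 106 i \sqrt{219}\right) + 27776 = 27854 + 106 i \sqrt{219}$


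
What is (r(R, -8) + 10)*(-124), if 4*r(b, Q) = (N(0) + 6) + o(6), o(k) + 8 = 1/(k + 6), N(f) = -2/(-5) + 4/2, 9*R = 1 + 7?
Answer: -75299/60 ≈ -1255.0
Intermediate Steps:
R = 8/9 (R = (1 + 7)/9 = (1/9)*8 = 8/9 ≈ 0.88889)
N(f) = 12/5 (N(f) = -2*(-1/5) + 4*(1/2) = 2/5 + 2 = 12/5)
o(k) = -8 + 1/(6 + k) (o(k) = -8 + 1/(k + 6) = -8 + 1/(6 + k))
r(b, Q) = 29/240 (r(b, Q) = ((12/5 + 6) + (-47 - 8*6)/(6 + 6))/4 = (42/5 + (-47 - 48)/12)/4 = (42/5 + (1/12)*(-95))/4 = (42/5 - 95/12)/4 = (1/4)*(29/60) = 29/240)
(r(R, -8) + 10)*(-124) = (29/240 + 10)*(-124) = (2429/240)*(-124) = -75299/60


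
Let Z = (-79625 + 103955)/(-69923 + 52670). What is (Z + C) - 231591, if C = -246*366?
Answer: -1849684987/5751 ≈ -3.2163e+5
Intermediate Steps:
C = -90036
Z = -8110/5751 (Z = 24330/(-17253) = 24330*(-1/17253) = -8110/5751 ≈ -1.4102)
(Z + C) - 231591 = (-8110/5751 - 90036) - 231591 = -517805146/5751 - 231591 = -1849684987/5751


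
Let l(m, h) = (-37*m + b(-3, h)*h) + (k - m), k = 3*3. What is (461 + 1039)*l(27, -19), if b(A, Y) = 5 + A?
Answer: -1582500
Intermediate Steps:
k = 9
l(m, h) = 9 - 38*m + 2*h (l(m, h) = (-37*m + (5 - 3)*h) + (9 - m) = (-37*m + 2*h) + (9 - m) = 9 - 38*m + 2*h)
(461 + 1039)*l(27, -19) = (461 + 1039)*(9 - 38*27 + 2*(-19)) = 1500*(9 - 1026 - 38) = 1500*(-1055) = -1582500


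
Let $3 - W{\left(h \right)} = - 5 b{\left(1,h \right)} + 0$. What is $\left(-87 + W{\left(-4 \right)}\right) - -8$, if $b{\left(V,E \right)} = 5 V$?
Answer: $-51$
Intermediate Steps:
$W{\left(h \right)} = 28$ ($W{\left(h \right)} = 3 - \left(- 5 \cdot 5 \cdot 1 + 0\right) = 3 - \left(\left(-5\right) 5 + 0\right) = 3 - \left(-25 + 0\right) = 3 - -25 = 3 + 25 = 28$)
$\left(-87 + W{\left(-4 \right)}\right) - -8 = \left(-87 + 28\right) - -8 = -59 + 8 = -51$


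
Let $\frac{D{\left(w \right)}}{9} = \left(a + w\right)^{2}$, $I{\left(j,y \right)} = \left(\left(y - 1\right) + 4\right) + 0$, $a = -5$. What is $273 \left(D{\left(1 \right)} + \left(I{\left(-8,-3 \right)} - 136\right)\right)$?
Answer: $2184$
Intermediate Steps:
$I{\left(j,y \right)} = 3 + y$ ($I{\left(j,y \right)} = \left(\left(-1 + y\right) + 4\right) + 0 = \left(3 + y\right) + 0 = 3 + y$)
$D{\left(w \right)} = 9 \left(-5 + w\right)^{2}$
$273 \left(D{\left(1 \right)} + \left(I{\left(-8,-3 \right)} - 136\right)\right) = 273 \left(9 \left(-5 + 1\right)^{2} + \left(\left(3 - 3\right) - 136\right)\right) = 273 \left(9 \left(-4\right)^{2} + \left(0 - 136\right)\right) = 273 \left(9 \cdot 16 - 136\right) = 273 \left(144 - 136\right) = 273 \cdot 8 = 2184$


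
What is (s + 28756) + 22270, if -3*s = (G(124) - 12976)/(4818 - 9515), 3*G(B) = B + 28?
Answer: 2156983322/42273 ≈ 51025.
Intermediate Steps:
G(B) = 28/3 + B/3 (G(B) = (B + 28)/3 = (28 + B)/3 = 28/3 + B/3)
s = -38776/42273 (s = -((28/3 + (⅓)*124) - 12976)/(3*(4818 - 9515)) = -((28/3 + 124/3) - 12976)/(3*(-4697)) = -(152/3 - 12976)*(-1)/(3*4697) = -(-38776)*(-1)/(9*4697) = -⅓*38776/14091 = -38776/42273 ≈ -0.91728)
(s + 28756) + 22270 = (-38776/42273 + 28756) + 22270 = 1215563612/42273 + 22270 = 2156983322/42273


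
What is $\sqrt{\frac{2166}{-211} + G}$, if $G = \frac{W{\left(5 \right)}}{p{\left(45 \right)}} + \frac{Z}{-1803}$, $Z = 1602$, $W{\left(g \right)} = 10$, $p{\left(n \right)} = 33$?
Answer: $\frac{i \sqrt{190023434056830}}{4184763} \approx 3.2941 i$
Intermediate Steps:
$G = - \frac{11612}{19833}$ ($G = \frac{10}{33} + \frac{1602}{-1803} = 10 \cdot \frac{1}{33} + 1602 \left(- \frac{1}{1803}\right) = \frac{10}{33} - \frac{534}{601} = - \frac{11612}{19833} \approx -0.58549$)
$\sqrt{\frac{2166}{-211} + G} = \sqrt{\frac{2166}{-211} - \frac{11612}{19833}} = \sqrt{2166 \left(- \frac{1}{211}\right) - \frac{11612}{19833}} = \sqrt{- \frac{2166}{211} - \frac{11612}{19833}} = \sqrt{- \frac{45408410}{4184763}} = \frac{i \sqrt{190023434056830}}{4184763}$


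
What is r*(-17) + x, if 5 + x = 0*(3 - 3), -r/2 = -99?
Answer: -3371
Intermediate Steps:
r = 198 (r = -2*(-99) = 198)
x = -5 (x = -5 + 0*(3 - 3) = -5 + 0*0 = -5 + 0 = -5)
r*(-17) + x = 198*(-17) - 5 = -3366 - 5 = -3371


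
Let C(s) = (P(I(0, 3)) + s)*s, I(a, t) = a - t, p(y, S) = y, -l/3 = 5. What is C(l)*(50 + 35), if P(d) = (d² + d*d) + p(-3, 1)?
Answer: 0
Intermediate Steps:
l = -15 (l = -3*5 = -15)
P(d) = -3 + 2*d² (P(d) = (d² + d*d) - 3 = (d² + d²) - 3 = 2*d² - 3 = -3 + 2*d²)
C(s) = s*(15 + s) (C(s) = ((-3 + 2*(0 - 1*3)²) + s)*s = ((-3 + 2*(0 - 3)²) + s)*s = ((-3 + 2*(-3)²) + s)*s = ((-3 + 2*9) + s)*s = ((-3 + 18) + s)*s = (15 + s)*s = s*(15 + s))
C(l)*(50 + 35) = (-15*(15 - 15))*(50 + 35) = -15*0*85 = 0*85 = 0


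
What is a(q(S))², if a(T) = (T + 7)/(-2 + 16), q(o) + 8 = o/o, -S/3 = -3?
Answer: 0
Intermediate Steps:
S = 9 (S = -3*(-3) = 9)
q(o) = -7 (q(o) = -8 + o/o = -8 + 1 = -7)
a(T) = ½ + T/14 (a(T) = (7 + T)/14 = (7 + T)*(1/14) = ½ + T/14)
a(q(S))² = (½ + (1/14)*(-7))² = (½ - ½)² = 0² = 0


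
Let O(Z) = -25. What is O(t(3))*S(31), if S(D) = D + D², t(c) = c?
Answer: -24800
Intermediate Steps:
O(t(3))*S(31) = -775*(1 + 31) = -775*32 = -25*992 = -24800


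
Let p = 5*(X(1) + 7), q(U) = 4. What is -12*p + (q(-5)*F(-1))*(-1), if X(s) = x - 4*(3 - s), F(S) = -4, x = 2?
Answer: -44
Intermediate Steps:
X(s) = -10 + 4*s (X(s) = 2 - 4*(3 - s) = 2 + (-12 + 4*s) = -10 + 4*s)
p = 5 (p = 5*((-10 + 4*1) + 7) = 5*((-10 + 4) + 7) = 5*(-6 + 7) = 5*1 = 5)
-12*p + (q(-5)*F(-1))*(-1) = -12*5 + (4*(-4))*(-1) = -60 - 16*(-1) = -60 + 16 = -44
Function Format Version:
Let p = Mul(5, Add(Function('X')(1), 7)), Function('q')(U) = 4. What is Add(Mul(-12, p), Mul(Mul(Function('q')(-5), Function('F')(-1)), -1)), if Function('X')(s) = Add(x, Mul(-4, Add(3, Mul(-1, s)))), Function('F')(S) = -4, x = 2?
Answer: -44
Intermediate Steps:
Function('X')(s) = Add(-10, Mul(4, s)) (Function('X')(s) = Add(2, Mul(-4, Add(3, Mul(-1, s)))) = Add(2, Add(-12, Mul(4, s))) = Add(-10, Mul(4, s)))
p = 5 (p = Mul(5, Add(Add(-10, Mul(4, 1)), 7)) = Mul(5, Add(Add(-10, 4), 7)) = Mul(5, Add(-6, 7)) = Mul(5, 1) = 5)
Add(Mul(-12, p), Mul(Mul(Function('q')(-5), Function('F')(-1)), -1)) = Add(Mul(-12, 5), Mul(Mul(4, -4), -1)) = Add(-60, Mul(-16, -1)) = Add(-60, 16) = -44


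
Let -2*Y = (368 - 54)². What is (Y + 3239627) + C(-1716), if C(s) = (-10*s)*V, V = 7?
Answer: 3310449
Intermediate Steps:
Y = -49298 (Y = -(368 - 54)²/2 = -½*314² = -½*98596 = -49298)
C(s) = -70*s (C(s) = -10*s*7 = -70*s)
(Y + 3239627) + C(-1716) = (-49298 + 3239627) - 70*(-1716) = 3190329 + 120120 = 3310449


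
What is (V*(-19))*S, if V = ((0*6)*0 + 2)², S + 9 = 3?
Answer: 456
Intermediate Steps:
S = -6 (S = -9 + 3 = -6)
V = 4 (V = (0*0 + 2)² = (0 + 2)² = 2² = 4)
(V*(-19))*S = (4*(-19))*(-6) = -76*(-6) = 456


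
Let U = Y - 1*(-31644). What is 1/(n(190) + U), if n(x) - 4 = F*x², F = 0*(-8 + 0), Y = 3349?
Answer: 1/34997 ≈ 2.8574e-5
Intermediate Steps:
F = 0 (F = 0*(-8) = 0)
n(x) = 4 (n(x) = 4 + 0*x² = 4 + 0 = 4)
U = 34993 (U = 3349 - 1*(-31644) = 3349 + 31644 = 34993)
1/(n(190) + U) = 1/(4 + 34993) = 1/34997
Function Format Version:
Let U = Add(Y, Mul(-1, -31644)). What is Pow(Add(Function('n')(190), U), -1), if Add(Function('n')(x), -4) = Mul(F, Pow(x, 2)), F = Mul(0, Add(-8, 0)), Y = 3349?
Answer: Rational(1, 34997) ≈ 2.8574e-5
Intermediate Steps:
F = 0 (F = Mul(0, -8) = 0)
Function('n')(x) = 4 (Function('n')(x) = Add(4, Mul(0, Pow(x, 2))) = Add(4, 0) = 4)
U = 34993 (U = Add(3349, Mul(-1, -31644)) = Add(3349, 31644) = 34993)
Pow(Add(Function('n')(190), U), -1) = Pow(Add(4, 34993), -1) = Pow(34997, -1) = Rational(1, 34997)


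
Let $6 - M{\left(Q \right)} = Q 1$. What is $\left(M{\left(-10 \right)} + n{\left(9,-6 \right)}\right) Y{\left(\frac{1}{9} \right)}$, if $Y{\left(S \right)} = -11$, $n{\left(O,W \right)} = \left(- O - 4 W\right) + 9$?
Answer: $-440$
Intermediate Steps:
$n{\left(O,W \right)} = 9 - O - 4 W$
$M{\left(Q \right)} = 6 - Q$ ($M{\left(Q \right)} = 6 - Q 1 = 6 - Q$)
$\left(M{\left(-10 \right)} + n{\left(9,-6 \right)}\right) Y{\left(\frac{1}{9} \right)} = \left(\left(6 - -10\right) - -24\right) \left(-11\right) = \left(\left(6 + 10\right) + \left(9 - 9 + 24\right)\right) \left(-11\right) = \left(16 + 24\right) \left(-11\right) = 40 \left(-11\right) = -440$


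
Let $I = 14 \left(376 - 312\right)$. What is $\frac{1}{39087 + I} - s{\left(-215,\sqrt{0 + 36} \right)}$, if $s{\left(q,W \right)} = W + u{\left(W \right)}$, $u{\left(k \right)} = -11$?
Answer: $\frac{199916}{39983} \approx 5.0$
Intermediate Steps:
$I = 896$ ($I = 14 \cdot 64 = 896$)
$s{\left(q,W \right)} = -11 + W$ ($s{\left(q,W \right)} = W - 11 = -11 + W$)
$\frac{1}{39087 + I} - s{\left(-215,\sqrt{0 + 36} \right)} = \frac{1}{39087 + 896} - \left(-11 + \sqrt{0 + 36}\right) = \frac{1}{39983} - \left(-11 + \sqrt{36}\right) = \frac{1}{39983} - \left(-11 + 6\right) = \frac{1}{39983} - -5 = \frac{1}{39983} + 5 = \frac{199916}{39983}$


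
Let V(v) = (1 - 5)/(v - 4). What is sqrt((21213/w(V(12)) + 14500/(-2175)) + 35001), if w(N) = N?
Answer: 7*I*sqrt(1365)/3 ≈ 86.207*I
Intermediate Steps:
V(v) = -4/(-4 + v)
sqrt((21213/w(V(12)) + 14500/(-2175)) + 35001) = sqrt((21213/((-4/(-4 + 12))) + 14500/(-2175)) + 35001) = sqrt((21213/((-4/8)) + 14500*(-1/2175)) + 35001) = sqrt((21213/((-4*1/8)) - 20/3) + 35001) = sqrt((21213/(-1/2) - 20/3) + 35001) = sqrt((21213*(-2) - 20/3) + 35001) = sqrt((-42426 - 20/3) + 35001) = sqrt(-127298/3 + 35001) = sqrt(-22295/3) = 7*I*sqrt(1365)/3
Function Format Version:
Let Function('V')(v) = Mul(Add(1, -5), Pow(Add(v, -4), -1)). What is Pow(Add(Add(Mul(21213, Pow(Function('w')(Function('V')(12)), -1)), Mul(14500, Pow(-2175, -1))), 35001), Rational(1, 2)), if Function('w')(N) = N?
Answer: Mul(Rational(7, 3), I, Pow(1365, Rational(1, 2))) ≈ Mul(86.207, I)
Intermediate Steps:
Function('V')(v) = Mul(-4, Pow(Add(-4, v), -1))
Pow(Add(Add(Mul(21213, Pow(Function('w')(Function('V')(12)), -1)), Mul(14500, Pow(-2175, -1))), 35001), Rational(1, 2)) = Pow(Add(Add(Mul(21213, Pow(Mul(-4, Pow(Add(-4, 12), -1)), -1)), Mul(14500, Pow(-2175, -1))), 35001), Rational(1, 2)) = Pow(Add(Add(Mul(21213, Pow(Mul(-4, Pow(8, -1)), -1)), Mul(14500, Rational(-1, 2175))), 35001), Rational(1, 2)) = Pow(Add(Add(Mul(21213, Pow(Mul(-4, Rational(1, 8)), -1)), Rational(-20, 3)), 35001), Rational(1, 2)) = Pow(Add(Add(Mul(21213, Pow(Rational(-1, 2), -1)), Rational(-20, 3)), 35001), Rational(1, 2)) = Pow(Add(Add(Mul(21213, -2), Rational(-20, 3)), 35001), Rational(1, 2)) = Pow(Add(Add(-42426, Rational(-20, 3)), 35001), Rational(1, 2)) = Pow(Add(Rational(-127298, 3), 35001), Rational(1, 2)) = Pow(Rational(-22295, 3), Rational(1, 2)) = Mul(Rational(7, 3), I, Pow(1365, Rational(1, 2)))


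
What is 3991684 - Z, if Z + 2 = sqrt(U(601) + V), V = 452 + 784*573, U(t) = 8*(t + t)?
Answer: 3991686 - 10*sqrt(4593) ≈ 3.9910e+6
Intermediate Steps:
U(t) = 16*t (U(t) = 8*(2*t) = 16*t)
V = 449684 (V = 452 + 449232 = 449684)
Z = -2 + 10*sqrt(4593) (Z = -2 + sqrt(16*601 + 449684) = -2 + sqrt(9616 + 449684) = -2 + sqrt(459300) = -2 + 10*sqrt(4593) ≈ 675.72)
3991684 - Z = 3991684 - (-2 + 10*sqrt(4593)) = 3991684 + (2 - 10*sqrt(4593)) = 3991686 - 10*sqrt(4593)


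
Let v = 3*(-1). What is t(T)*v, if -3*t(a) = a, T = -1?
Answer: -1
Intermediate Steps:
t(a) = -a/3
v = -3
t(T)*v = -⅓*(-1)*(-3) = (⅓)*(-3) = -1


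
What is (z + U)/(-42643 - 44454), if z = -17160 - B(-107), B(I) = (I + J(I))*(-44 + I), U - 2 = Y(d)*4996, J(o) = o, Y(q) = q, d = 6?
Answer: 19496/87097 ≈ 0.22384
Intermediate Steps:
U = 29978 (U = 2 + 6*4996 = 2 + 29976 = 29978)
B(I) = 2*I*(-44 + I) (B(I) = (I + I)*(-44 + I) = (2*I)*(-44 + I) = 2*I*(-44 + I))
z = -49474 (z = -17160 - 2*(-107)*(-44 - 107) = -17160 - 2*(-107)*(-151) = -17160 - 1*32314 = -17160 - 32314 = -49474)
(z + U)/(-42643 - 44454) = (-49474 + 29978)/(-42643 - 44454) = -19496/(-87097) = -19496*(-1/87097) = 19496/87097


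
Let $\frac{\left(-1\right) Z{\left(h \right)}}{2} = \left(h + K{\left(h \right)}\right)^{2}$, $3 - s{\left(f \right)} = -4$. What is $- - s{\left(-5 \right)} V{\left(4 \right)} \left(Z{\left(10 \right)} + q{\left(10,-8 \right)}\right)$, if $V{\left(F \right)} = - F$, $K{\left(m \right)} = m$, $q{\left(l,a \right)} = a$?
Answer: $22624$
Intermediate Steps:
$s{\left(f \right)} = 7$ ($s{\left(f \right)} = 3 - -4 = 3 + 4 = 7$)
$Z{\left(h \right)} = - 8 h^{2}$ ($Z{\left(h \right)} = - 2 \left(h + h\right)^{2} = - 2 \left(2 h\right)^{2} = - 2 \cdot 4 h^{2} = - 8 h^{2}$)
$- - s{\left(-5 \right)} V{\left(4 \right)} \left(Z{\left(10 \right)} + q{\left(10,-8 \right)}\right) = - \left(-1\right) 7 \left(\left(-1\right) 4\right) \left(- 8 \cdot 10^{2} - 8\right) = - \left(-7\right) \left(-4\right) \left(\left(-8\right) 100 - 8\right) = - 28 \left(-800 - 8\right) = - 28 \left(-808\right) = \left(-1\right) \left(-22624\right) = 22624$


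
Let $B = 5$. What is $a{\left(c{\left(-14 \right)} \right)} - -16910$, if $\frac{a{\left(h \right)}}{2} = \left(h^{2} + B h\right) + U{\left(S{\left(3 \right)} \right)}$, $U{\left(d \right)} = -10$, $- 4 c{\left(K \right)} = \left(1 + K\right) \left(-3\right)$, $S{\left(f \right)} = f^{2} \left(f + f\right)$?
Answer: $\frac{135861}{8} \approx 16983.0$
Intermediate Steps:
$S{\left(f \right)} = 2 f^{3}$ ($S{\left(f \right)} = f^{2} \cdot 2 f = 2 f^{3}$)
$c{\left(K \right)} = \frac{3}{4} + \frac{3 K}{4}$ ($c{\left(K \right)} = - \frac{\left(1 + K\right) \left(-3\right)}{4} = - \frac{-3 - 3 K}{4} = \frac{3}{4} + \frac{3 K}{4}$)
$a{\left(h \right)} = -20 + 2 h^{2} + 10 h$ ($a{\left(h \right)} = 2 \left(\left(h^{2} + 5 h\right) - 10\right) = 2 \left(-10 + h^{2} + 5 h\right) = -20 + 2 h^{2} + 10 h$)
$a{\left(c{\left(-14 \right)} \right)} - -16910 = \left(-20 + 2 \left(\frac{3}{4} + \frac{3}{4} \left(-14\right)\right)^{2} + 10 \left(\frac{3}{4} + \frac{3}{4} \left(-14\right)\right)\right) - -16910 = \left(-20 + 2 \left(\frac{3}{4} - \frac{21}{2}\right)^{2} + 10 \left(\frac{3}{4} - \frac{21}{2}\right)\right) + 16910 = \left(-20 + 2 \left(- \frac{39}{4}\right)^{2} + 10 \left(- \frac{39}{4}\right)\right) + 16910 = \left(-20 + 2 \cdot \frac{1521}{16} - \frac{195}{2}\right) + 16910 = \left(-20 + \frac{1521}{8} - \frac{195}{2}\right) + 16910 = \frac{581}{8} + 16910 = \frac{135861}{8}$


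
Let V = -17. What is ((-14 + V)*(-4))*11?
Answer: 1364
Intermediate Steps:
((-14 + V)*(-4))*11 = ((-14 - 17)*(-4))*11 = -31*(-4)*11 = 124*11 = 1364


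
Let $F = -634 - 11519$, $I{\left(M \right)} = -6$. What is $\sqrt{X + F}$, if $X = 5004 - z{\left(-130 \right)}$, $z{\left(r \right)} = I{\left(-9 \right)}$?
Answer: $i \sqrt{7143} \approx 84.516 i$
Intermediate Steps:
$z{\left(r \right)} = -6$
$F = -12153$ ($F = -634 - 11519 = -12153$)
$X = 5010$ ($X = 5004 - -6 = 5004 + 6 = 5010$)
$\sqrt{X + F} = \sqrt{5010 - 12153} = \sqrt{-7143} = i \sqrt{7143}$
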